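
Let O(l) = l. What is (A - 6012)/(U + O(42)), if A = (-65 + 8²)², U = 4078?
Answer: -6011/4120 ≈ -1.4590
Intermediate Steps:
A = 1 (A = (-65 + 64)² = (-1)² = 1)
(A - 6012)/(U + O(42)) = (1 - 6012)/(4078 + 42) = -6011/4120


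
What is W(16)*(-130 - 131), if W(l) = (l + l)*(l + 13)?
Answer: -242208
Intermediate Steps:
W(l) = 2*l*(13 + l) (W(l) = (2*l)*(13 + l) = 2*l*(13 + l))
W(16)*(-130 - 131) = (2*16*(13 + 16))*(-130 - 131) = (2*16*29)*(-261) = 928*(-261) = -242208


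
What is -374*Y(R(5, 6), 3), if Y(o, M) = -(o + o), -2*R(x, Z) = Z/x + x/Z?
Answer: -11407/15 ≈ -760.47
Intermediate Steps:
R(x, Z) = -Z/(2*x) - x/(2*Z) (R(x, Z) = -(Z/x + x/Z)/2 = -Z/(2*x) - x/(2*Z))
Y(o, M) = -2*o
-374*Y(R(5, 6), 3) = -(-748)*(-1/2*6/5 - 1/2*5/6) = -(-748)*(-1/2*6*1/5 - 1/2*5*1/6) = -(-748)*(-3/5 - 5/12) = -(-748)*(-61)/60 = -374*61/30 = -11407/15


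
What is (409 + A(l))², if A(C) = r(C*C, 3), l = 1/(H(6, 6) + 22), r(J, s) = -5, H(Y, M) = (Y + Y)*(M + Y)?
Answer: 163216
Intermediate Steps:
H(Y, M) = 2*Y*(M + Y) (H(Y, M) = (2*Y)*(M + Y) = 2*Y*(M + Y))
l = 1/166 (l = 1/(2*6*(6 + 6) + 22) = 1/(2*6*12 + 22) = 1/(144 + 22) = 1/166 ≈ 0.0060241)
A(C) = -5
(409 + A(l))² = (409 - 5)² = 404² = 163216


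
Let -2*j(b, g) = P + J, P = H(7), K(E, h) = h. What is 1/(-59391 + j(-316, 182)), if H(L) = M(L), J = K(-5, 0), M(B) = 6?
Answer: -1/59394 ≈ -1.6837e-5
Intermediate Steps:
J = 0
H(L) = 6
P = 6
j(b, g) = -3 (j(b, g) = -(6 + 0)/2 = -½*6 = -3)
1/(-59391 + j(-316, 182)) = 1/(-59391 - 3) = 1/(-59394) = -1/59394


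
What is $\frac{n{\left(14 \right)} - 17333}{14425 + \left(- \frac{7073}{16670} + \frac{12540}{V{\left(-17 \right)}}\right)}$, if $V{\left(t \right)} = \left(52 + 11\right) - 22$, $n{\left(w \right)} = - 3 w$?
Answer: $- \frac{85433750}{72430263} \approx -1.1795$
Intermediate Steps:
$V{\left(t \right)} = 41$ ($V{\left(t \right)} = 63 - 22 = 41$)
$\frac{n{\left(14 \right)} - 17333}{14425 + \left(- \frac{7073}{16670} + \frac{12540}{V{\left(-17 \right)}}\right)} = \frac{\left(-3\right) 14 - 17333}{14425 + \left(- \frac{7073}{16670} + \frac{12540}{41}\right)} = \frac{-42 - 17333}{14425 + \left(\left(-7073\right) \frac{1}{16670} + 12540 \cdot \frac{1}{41}\right)} = - \frac{17375}{14425 + \left(- \frac{7073}{16670} + \frac{12540}{41}\right)} = - \frac{17375}{14425 + \frac{208751807}{683470}} = - \frac{17375}{\frac{10067806557}{683470}} = \left(-17375\right) \frac{683470}{10067806557} = - \frac{85433750}{72430263}$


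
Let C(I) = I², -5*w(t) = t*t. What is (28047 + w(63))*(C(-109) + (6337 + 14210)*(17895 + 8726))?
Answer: 74536625537088/5 ≈ 1.4907e+13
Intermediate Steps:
w(t) = -t²/5 (w(t) = -t*t/5 = -t²/5)
(28047 + w(63))*(C(-109) + (6337 + 14210)*(17895 + 8726)) = (28047 - ⅕*63²)*((-109)² + (6337 + 14210)*(17895 + 8726)) = (28047 - ⅕*3969)*(11881 + 20547*26621) = (28047 - 3969/5)*(11881 + 546981687) = (136266/5)*546993568 = 74536625537088/5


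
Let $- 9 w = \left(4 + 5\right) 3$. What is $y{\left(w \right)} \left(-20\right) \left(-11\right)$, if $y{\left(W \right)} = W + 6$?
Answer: $660$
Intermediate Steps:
$w = -3$ ($w = - \frac{\left(4 + 5\right) 3}{9} = - \frac{9 \cdot 3}{9} = \left(- \frac{1}{9}\right) 27 = -3$)
$y{\left(W \right)} = 6 + W$
$y{\left(w \right)} \left(-20\right) \left(-11\right) = \left(6 - 3\right) \left(-20\right) \left(-11\right) = 3 \left(-20\right) \left(-11\right) = \left(-60\right) \left(-11\right) = 660$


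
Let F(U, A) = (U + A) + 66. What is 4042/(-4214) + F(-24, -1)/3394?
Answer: -157509/166306 ≈ -0.94710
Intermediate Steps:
F(U, A) = 66 + A + U (F(U, A) = (A + U) + 66 = 66 + A + U)
4042/(-4214) + F(-24, -1)/3394 = 4042/(-4214) + (66 - 1 - 24)/3394 = 4042*(-1/4214) + 41*(1/3394) = -47/49 + 41/3394 = -157509/166306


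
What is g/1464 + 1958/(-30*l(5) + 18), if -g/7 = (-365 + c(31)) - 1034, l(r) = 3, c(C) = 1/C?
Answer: -1395925/68076 ≈ -20.505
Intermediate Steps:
g = 303576/31 (g = -7*((-365 + 1/31) - 1034) = -7*(-11314/31 - 1034) = -7*(-43368/31) = 303576/31 ≈ 9792.8)
g/1464 + 1958/(-30*l(5) + 18) = (303576/31)/1464 + 1958/(-30*3 + 18) = (303576/31)*(1/1464) + 1958/(-90 + 18) = 12649/1891 + 1958/(-72) = 12649/1891 + 1958*(-1/72) = 12649/1891 - 979/36 = -1395925/68076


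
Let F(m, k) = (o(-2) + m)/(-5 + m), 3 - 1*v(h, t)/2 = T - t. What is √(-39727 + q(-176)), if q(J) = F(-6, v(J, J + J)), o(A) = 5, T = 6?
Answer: 2*I*√1201739/11 ≈ 199.32*I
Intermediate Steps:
v(h, t) = -6 + 2*t (v(h, t) = 6 - 2*(6 - t) = 6 + (-12 + 2*t) = -6 + 2*t)
F(m, k) = (5 + m)/(-5 + m)
q(J) = 1/11 (q(J) = (5 - 6)/(-5 - 6) = -1/(-11) = -1/11*(-1) = 1/11)
√(-39727 + q(-176)) = √(-39727 + 1/11) = √(-436996/11) = 2*I*√1201739/11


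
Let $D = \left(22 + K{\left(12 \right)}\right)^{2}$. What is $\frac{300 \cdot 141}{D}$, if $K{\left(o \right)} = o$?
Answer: $\frac{10575}{289} \approx 36.592$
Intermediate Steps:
$D = 1156$ ($D = \left(22 + 12\right)^{2} = 34^{2} = 1156$)
$\frac{300 \cdot 141}{D} = \frac{300 \cdot 141}{1156} = 42300 \cdot \frac{1}{1156} = \frac{10575}{289}$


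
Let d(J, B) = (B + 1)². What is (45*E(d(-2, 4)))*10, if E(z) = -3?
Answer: -1350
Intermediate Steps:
d(J, B) = (1 + B)²
(45*E(d(-2, 4)))*10 = (45*(-3))*10 = -135*10 = -1350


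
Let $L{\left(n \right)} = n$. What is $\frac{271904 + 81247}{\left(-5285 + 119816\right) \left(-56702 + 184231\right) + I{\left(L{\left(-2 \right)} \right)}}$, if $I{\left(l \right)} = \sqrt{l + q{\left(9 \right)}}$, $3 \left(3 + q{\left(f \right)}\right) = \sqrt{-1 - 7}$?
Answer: $\frac{1059453}{43818071697 + \sqrt{3} \sqrt{-15 + 2 i \sqrt{2}}} \approx 2.4178 \cdot 10^{-5} - 3.7178 \cdot 10^{-15} i$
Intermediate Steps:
$q{\left(f \right)} = -3 + \frac{2 i \sqrt{2}}{3}$ ($q{\left(f \right)} = -3 + \frac{\sqrt{-1 - 7}}{3} = -3 + \frac{\sqrt{-8}}{3} = -3 + \frac{2 i \sqrt{2}}{3}$)
$I{\left(l \right)} = \sqrt{-3 + l + \frac{2 i \sqrt{2}}{3}}$ ($I{\left(l \right)} = \sqrt{l - \left(3 - \frac{2 i \sqrt{2}}{3}\right)} = \sqrt{-3 + l + \frac{2 i \sqrt{2}}{3}}$)
$\frac{271904 + 81247}{\left(-5285 + 119816\right) \left(-56702 + 184231\right) + I{\left(L{\left(-2 \right)} \right)}} = \frac{271904 + 81247}{\left(-5285 + 119816\right) \left(-56702 + 184231\right) + \frac{\sqrt{-27 + 9 \left(-2\right) + 6 i \sqrt{2}}}{3}} = \frac{353151}{114531 \cdot 127529 + \frac{\sqrt{-27 - 18 + 6 i \sqrt{2}}}{3}} = \frac{353151}{14606023899 + \frac{\sqrt{-45 + 6 i \sqrt{2}}}{3}}$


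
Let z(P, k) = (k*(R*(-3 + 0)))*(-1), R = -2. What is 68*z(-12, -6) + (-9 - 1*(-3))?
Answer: 2442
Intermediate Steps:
z(P, k) = -6*k (z(P, k) = (k*(-2*(-3 + 0)))*(-1) = (k*(-2*(-3)))*(-1) = (k*6)*(-1) = (6*k)*(-1) = -6*k)
68*z(-12, -6) + (-9 - 1*(-3)) = 68*(-6*(-6)) + (-9 - 1*(-3)) = 68*36 + (-9 + 3) = 2448 - 6 = 2442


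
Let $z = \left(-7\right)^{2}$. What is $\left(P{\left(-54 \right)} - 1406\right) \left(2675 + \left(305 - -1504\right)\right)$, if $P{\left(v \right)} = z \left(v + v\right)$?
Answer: $-30033832$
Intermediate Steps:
$z = 49$
$P{\left(v \right)} = 98 v$ ($P{\left(v \right)} = 49 \left(v + v\right) = 49 \cdot 2 v = 98 v$)
$\left(P{\left(-54 \right)} - 1406\right) \left(2675 + \left(305 - -1504\right)\right) = \left(98 \left(-54\right) - 1406\right) \left(2675 + \left(305 - -1504\right)\right) = \left(-5292 - 1406\right) \left(2675 + \left(305 + 1504\right)\right) = - 6698 \left(2675 + 1809\right) = \left(-6698\right) 4484 = -30033832$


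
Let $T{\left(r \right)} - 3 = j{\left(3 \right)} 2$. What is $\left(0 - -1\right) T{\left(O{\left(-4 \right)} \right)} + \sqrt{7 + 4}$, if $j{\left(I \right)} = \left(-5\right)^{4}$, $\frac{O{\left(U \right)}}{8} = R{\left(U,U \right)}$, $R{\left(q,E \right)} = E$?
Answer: $1253 + \sqrt{11} \approx 1256.3$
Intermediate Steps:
$O{\left(U \right)} = 8 U$
$j{\left(I \right)} = 625$
$T{\left(r \right)} = 1253$ ($T{\left(r \right)} = 3 + 625 \cdot 2 = 3 + 1250 = 1253$)
$\left(0 - -1\right) T{\left(O{\left(-4 \right)} \right)} + \sqrt{7 + 4} = \left(0 - -1\right) 1253 + \sqrt{7 + 4} = \left(0 + 1\right) 1253 + \sqrt{11} = 1 \cdot 1253 + \sqrt{11} = 1253 + \sqrt{11}$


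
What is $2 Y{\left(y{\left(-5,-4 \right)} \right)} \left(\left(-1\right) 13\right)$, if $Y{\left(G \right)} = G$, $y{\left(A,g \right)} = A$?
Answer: $130$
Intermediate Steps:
$2 Y{\left(y{\left(-5,-4 \right)} \right)} \left(\left(-1\right) 13\right) = 2 \left(-5\right) \left(\left(-1\right) 13\right) = \left(-10\right) \left(-13\right) = 130$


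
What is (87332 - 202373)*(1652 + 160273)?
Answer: -18628013925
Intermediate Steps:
(87332 - 202373)*(1652 + 160273) = -115041*161925 = -18628013925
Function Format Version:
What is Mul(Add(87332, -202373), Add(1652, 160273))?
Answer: -18628013925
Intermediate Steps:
Mul(Add(87332, -202373), Add(1652, 160273)) = Mul(-115041, 161925) = -18628013925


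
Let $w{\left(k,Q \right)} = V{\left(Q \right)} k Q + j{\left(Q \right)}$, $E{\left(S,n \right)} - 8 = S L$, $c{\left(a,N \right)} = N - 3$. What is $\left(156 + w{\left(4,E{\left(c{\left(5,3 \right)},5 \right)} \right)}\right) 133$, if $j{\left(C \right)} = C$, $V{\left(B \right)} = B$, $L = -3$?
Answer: $55860$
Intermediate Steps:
$c{\left(a,N \right)} = -3 + N$ ($c{\left(a,N \right)} = N - 3 = -3 + N$)
$E{\left(S,n \right)} = 8 - 3 S$ ($E{\left(S,n \right)} = 8 + S \left(-3\right) = 8 - 3 S$)
$w{\left(k,Q \right)} = Q + k Q^{2}$ ($w{\left(k,Q \right)} = Q k Q + Q = k Q^{2} + Q = Q + k Q^{2}$)
$\left(156 + w{\left(4,E{\left(c{\left(5,3 \right)},5 \right)} \right)}\right) 133 = \left(156 + \left(8 - 3 \left(-3 + 3\right)\right) \left(1 + \left(8 - 3 \left(-3 + 3\right)\right) 4\right)\right) 133 = \left(156 + \left(8 - 0\right) \left(1 + \left(8 - 0\right) 4\right)\right) 133 = \left(156 + \left(8 + 0\right) \left(1 + \left(8 + 0\right) 4\right)\right) 133 = \left(156 + 8 \left(1 + 8 \cdot 4\right)\right) 133 = \left(156 + 8 \left(1 + 32\right)\right) 133 = \left(156 + 8 \cdot 33\right) 133 = \left(156 + 264\right) 133 = 420 \cdot 133 = 55860$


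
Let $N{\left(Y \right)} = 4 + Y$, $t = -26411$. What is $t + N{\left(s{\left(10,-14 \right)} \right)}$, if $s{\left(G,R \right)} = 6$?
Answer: $-26401$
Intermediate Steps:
$t + N{\left(s{\left(10,-14 \right)} \right)} = -26411 + \left(4 + 6\right) = -26411 + 10 = -26401$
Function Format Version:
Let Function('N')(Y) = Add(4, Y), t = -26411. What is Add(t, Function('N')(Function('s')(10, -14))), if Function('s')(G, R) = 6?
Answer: -26401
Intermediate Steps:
Add(t, Function('N')(Function('s')(10, -14))) = Add(-26411, Add(4, 6)) = Add(-26411, 10) = -26401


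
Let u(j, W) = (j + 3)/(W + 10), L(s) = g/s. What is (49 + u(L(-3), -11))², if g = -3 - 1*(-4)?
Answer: 19321/9 ≈ 2146.8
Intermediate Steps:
g = 1 (g = -3 + 4 = 1)
L(s) = 1/s
u(j, W) = (3 + j)/(10 + W)
(49 + u(L(-3), -11))² = (49 + (3 + 1/(-3))/(10 - 11))² = (49 + (3 - ⅓)/(-1))² = (49 - 1*8/3)² = (49 - 8/3)² = (139/3)² = 19321/9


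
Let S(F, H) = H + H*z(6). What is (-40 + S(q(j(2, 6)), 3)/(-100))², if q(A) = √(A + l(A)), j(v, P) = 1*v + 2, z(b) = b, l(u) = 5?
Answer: 16168441/10000 ≈ 1616.8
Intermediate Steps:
j(v, P) = 2 + v (j(v, P) = v + 2 = 2 + v)
q(A) = √(5 + A) (q(A) = √(A + 5) = √(5 + A))
S(F, H) = 7*H (S(F, H) = H + H*6 = H + 6*H = 7*H)
(-40 + S(q(j(2, 6)), 3)/(-100))² = (-40 + (7*3)/(-100))² = (-40 + 21*(-1/100))² = (-40 - 21/100)² = (-4021/100)² = 16168441/10000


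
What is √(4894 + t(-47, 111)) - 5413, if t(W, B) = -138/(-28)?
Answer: -5413 + √960190/14 ≈ -5343.0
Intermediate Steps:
t(W, B) = 69/14 (t(W, B) = -138*(-1/28) = 69/14)
√(4894 + t(-47, 111)) - 5413 = √(4894 + 69/14) - 5413 = √(68585/14) - 5413 = √960190/14 - 5413 = -5413 + √960190/14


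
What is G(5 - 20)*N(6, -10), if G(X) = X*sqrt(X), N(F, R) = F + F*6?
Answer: -630*I*sqrt(15) ≈ -2440.0*I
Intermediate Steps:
N(F, R) = 7*F (N(F, R) = F + 6*F = 7*F)
G(X) = X**(3/2)
G(5 - 20)*N(6, -10) = (5 - 20)**(3/2)*(7*6) = (-15)**(3/2)*42 = -15*I*sqrt(15)*42 = -630*I*sqrt(15)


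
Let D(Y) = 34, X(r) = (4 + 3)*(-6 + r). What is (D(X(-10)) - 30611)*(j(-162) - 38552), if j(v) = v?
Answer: 1183757978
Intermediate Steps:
X(r) = -42 + 7*r (X(r) = 7*(-6 + r) = -42 + 7*r)
(D(X(-10)) - 30611)*(j(-162) - 38552) = (34 - 30611)*(-162 - 38552) = -30577*(-38714) = 1183757978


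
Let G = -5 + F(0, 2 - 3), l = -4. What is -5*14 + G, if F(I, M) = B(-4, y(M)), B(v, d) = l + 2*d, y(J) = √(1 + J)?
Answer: -79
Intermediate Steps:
B(v, d) = -4 + 2*d
F(I, M) = -4 + 2*√(1 + M)
G = -9 (G = -5 + (-4 + 2*√(1 + (2 - 3))) = -5 + (-4 + 2*√(1 - 1)) = -5 + (-4 + 2*√0) = -5 + (-4 + 2*0) = -5 + (-4 + 0) = -5 - 4 = -9)
-5*14 + G = -5*14 - 9 = -70 - 9 = -79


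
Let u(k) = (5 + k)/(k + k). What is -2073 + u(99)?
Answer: -205175/99 ≈ -2072.5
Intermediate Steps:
u(k) = (5 + k)/(2*k) (u(k) = (5 + k)/((2*k)) = (5 + k)*(1/(2*k)) = (5 + k)/(2*k))
-2073 + u(99) = -2073 + (1/2)*(5 + 99)/99 = -2073 + (1/2)*(1/99)*104 = -2073 + 52/99 = -205175/99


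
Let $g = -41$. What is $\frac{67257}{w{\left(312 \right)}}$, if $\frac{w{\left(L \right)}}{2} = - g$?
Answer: $\frac{67257}{82} \approx 820.21$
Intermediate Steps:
$w{\left(L \right)} = 82$ ($w{\left(L \right)} = 2 \left(\left(-1\right) \left(-41\right)\right) = 2 \cdot 41 = 82$)
$\frac{67257}{w{\left(312 \right)}} = \frac{67257}{82}$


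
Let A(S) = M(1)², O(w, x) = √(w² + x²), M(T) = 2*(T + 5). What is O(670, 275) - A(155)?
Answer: -144 + 5*√20981 ≈ 580.24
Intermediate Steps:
M(T) = 10 + 2*T (M(T) = 2*(5 + T) = 10 + 2*T)
A(S) = 144 (A(S) = (10 + 2*1)² = (10 + 2)² = 12² = 144)
O(670, 275) - A(155) = √(670² + 275²) - 1*144 = √(448900 + 75625) - 144 = √524525 - 144 = 5*√20981 - 144 = -144 + 5*√20981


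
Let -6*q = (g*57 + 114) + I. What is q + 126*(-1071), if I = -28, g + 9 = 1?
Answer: -404653/3 ≈ -1.3488e+5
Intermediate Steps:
g = -8 (g = -9 + 1 = -8)
q = 185/3 (q = -((-8*57 + 114) - 28)/6 = -((-456 + 114) - 28)/6 = -(-342 - 28)/6 = -⅙*(-370) = 185/3 ≈ 61.667)
q + 126*(-1071) = 185/3 + 126*(-1071) = 185/3 - 134946 = -404653/3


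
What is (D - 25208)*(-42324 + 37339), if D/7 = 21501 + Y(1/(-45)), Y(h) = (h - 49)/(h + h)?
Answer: -663104700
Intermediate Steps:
Y(h) = (-49 + h)/(2*h) (Y(h) = (-49 + h)/((2*h)) = (-49 + h)*(1/(2*h)) = (-49 + h)/(2*h))
D = 158228 (D = 7*(21501 + (-49 + 1/(-45))/(2*(1/(-45)))) = 7*(21501 + (-49 - 1/45)/(2*(-1/45))) = 7*(21501 + (1/2)*(-45)*(-2206/45)) = 7*(21501 + 1103) = 7*22604 = 158228)
(D - 25208)*(-42324 + 37339) = (158228 - 25208)*(-42324 + 37339) = 133020*(-4985) = -663104700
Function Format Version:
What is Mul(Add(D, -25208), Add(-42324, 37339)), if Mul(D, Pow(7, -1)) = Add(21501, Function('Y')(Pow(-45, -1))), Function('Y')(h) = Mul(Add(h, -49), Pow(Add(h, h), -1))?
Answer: -663104700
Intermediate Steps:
Function('Y')(h) = Mul(Rational(1, 2), Pow(h, -1), Add(-49, h)) (Function('Y')(h) = Mul(Add(-49, h), Pow(Mul(2, h), -1)) = Mul(Add(-49, h), Mul(Rational(1, 2), Pow(h, -1))) = Mul(Rational(1, 2), Pow(h, -1), Add(-49, h)))
D = 158228 (D = Mul(7, Add(21501, Mul(Rational(1, 2), Pow(Pow(-45, -1), -1), Add(-49, Pow(-45, -1))))) = Mul(7, Add(21501, Mul(Rational(1, 2), Pow(Rational(-1, 45), -1), Add(-49, Rational(-1, 45))))) = Mul(7, Add(21501, Mul(Rational(1, 2), -45, Rational(-2206, 45)))) = Mul(7, Add(21501, 1103)) = Mul(7, 22604) = 158228)
Mul(Add(D, -25208), Add(-42324, 37339)) = Mul(Add(158228, -25208), Add(-42324, 37339)) = Mul(133020, -4985) = -663104700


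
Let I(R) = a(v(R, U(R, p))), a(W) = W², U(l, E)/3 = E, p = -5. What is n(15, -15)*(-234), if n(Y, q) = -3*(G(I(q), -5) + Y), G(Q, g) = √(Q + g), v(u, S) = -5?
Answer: 10530 + 1404*√5 ≈ 13669.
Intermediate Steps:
U(l, E) = 3*E
I(R) = 25 (I(R) = (-5)² = 25)
n(Y, q) = -6*√5 - 3*Y (n(Y, q) = -3*(√(25 - 5) + Y) = -3*(√20 + Y) = -3*(2*√5 + Y) = -3*(Y + 2*√5) = -6*√5 - 3*Y)
n(15, -15)*(-234) = (-6*√5 - 3*15)*(-234) = (-6*√5 - 45)*(-234) = (-45 - 6*√5)*(-234) = 10530 + 1404*√5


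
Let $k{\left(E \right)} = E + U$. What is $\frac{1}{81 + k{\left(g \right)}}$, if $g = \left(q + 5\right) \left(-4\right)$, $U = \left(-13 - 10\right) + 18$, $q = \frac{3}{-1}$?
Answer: $\frac{1}{68} \approx 0.014706$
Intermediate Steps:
$q = -3$ ($q = 3 \left(-1\right) = -3$)
$U = -5$ ($U = -23 + 18 = -5$)
$g = -8$ ($g = \left(-3 + 5\right) \left(-4\right) = 2 \left(-4\right) = -8$)
$k{\left(E \right)} = -5 + E$ ($k{\left(E \right)} = E - 5 = -5 + E$)
$\frac{1}{81 + k{\left(g \right)}} = \frac{1}{81 - 13} = \frac{1}{68}$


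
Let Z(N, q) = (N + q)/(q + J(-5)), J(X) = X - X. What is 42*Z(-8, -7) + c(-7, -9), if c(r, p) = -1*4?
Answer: 86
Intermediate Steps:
J(X) = 0
c(r, p) = -4
Z(N, q) = (N + q)/q (Z(N, q) = (N + q)/(q + 0) = (N + q)/q)
42*Z(-8, -7) + c(-7, -9) = 42*((-8 - 7)/(-7)) - 4 = 42*(-⅐*(-15)) - 4 = 42*(15/7) - 4 = 90 - 4 = 86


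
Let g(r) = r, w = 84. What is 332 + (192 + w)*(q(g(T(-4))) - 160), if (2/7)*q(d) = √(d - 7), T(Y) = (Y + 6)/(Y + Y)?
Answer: -43828 + 483*I*√29 ≈ -43828.0 + 2601.0*I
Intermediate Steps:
T(Y) = (6 + Y)/(2*Y) (T(Y) = (6 + Y)/((2*Y)) = (6 + Y)*(1/(2*Y)) = (6 + Y)/(2*Y))
q(d) = 7*√(-7 + d)/2 (q(d) = 7*√(d - 7)/2 = 7*√(-7 + d)/2)
332 + (192 + w)*(q(g(T(-4))) - 160) = 332 + (192 + 84)*(7*√(-7 + (½)*(6 - 4)/(-4))/2 - 160) = 332 + 276*(7*√(-7 + (½)*(-¼)*2)/2 - 160) = 332 + 276*(7*√(-7 - ¼)/2 - 160) = 332 + 276*(7*√(-29/4)/2 - 160) = 332 + 276*(7*(I*√29/2)/2 - 160) = 332 + 276*(7*I*√29/4 - 160) = 332 + 276*(-160 + 7*I*√29/4) = 332 + (-44160 + 483*I*√29) = -43828 + 483*I*√29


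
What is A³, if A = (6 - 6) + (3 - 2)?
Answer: 1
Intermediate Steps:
A = 1 (A = 0 + 1 = 1)
A³ = 1³ = 1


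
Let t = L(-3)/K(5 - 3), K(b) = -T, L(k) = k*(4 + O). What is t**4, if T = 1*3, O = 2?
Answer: 1296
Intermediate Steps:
L(k) = 6*k (L(k) = k*(4 + 2) = k*6 = 6*k)
T = 3
K(b) = -3 (K(b) = -1*3 = -3)
t = 6 (t = (6*(-3))/(-3) = -18*(-1/3) = 6)
t**4 = 6**4 = 1296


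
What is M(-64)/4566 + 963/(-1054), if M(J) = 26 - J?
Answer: -717033/802094 ≈ -0.89395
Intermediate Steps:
M(-64)/4566 + 963/(-1054) = (26 - 1*(-64))/4566 + 963/(-1054) = (26 + 64)*(1/4566) + 963*(-1/1054) = 90*(1/4566) - 963/1054 = 15/761 - 963/1054 = -717033/802094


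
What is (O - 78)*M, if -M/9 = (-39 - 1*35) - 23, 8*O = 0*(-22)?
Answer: -68094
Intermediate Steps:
O = 0 (O = (0*(-22))/8 = (1/8)*0 = 0)
M = 873 (M = -9*((-39 - 1*35) - 23) = -9*((-39 - 35) - 23) = -9*(-74 - 23) = -9*(-97) = 873)
(O - 78)*M = (0 - 78)*873 = -78*873 = -68094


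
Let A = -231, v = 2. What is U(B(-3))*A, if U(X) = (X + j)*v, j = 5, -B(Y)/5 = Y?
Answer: -9240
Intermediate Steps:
B(Y) = -5*Y
U(X) = 10 + 2*X (U(X) = (X + 5)*2 = (5 + X)*2 = 10 + 2*X)
U(B(-3))*A = (10 + 2*(-5*(-3)))*(-231) = (10 + 2*15)*(-231) = (10 + 30)*(-231) = 40*(-231) = -9240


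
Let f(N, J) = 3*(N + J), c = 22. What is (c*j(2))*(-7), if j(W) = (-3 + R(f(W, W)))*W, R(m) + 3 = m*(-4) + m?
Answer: 12936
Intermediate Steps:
f(N, J) = 3*J + 3*N (f(N, J) = 3*(J + N) = 3*J + 3*N)
R(m) = -3 - 3*m (R(m) = -3 + (m*(-4) + m) = -3 + (-4*m + m) = -3 - 3*m)
j(W) = W*(-6 - 18*W) (j(W) = (-3 + (-3 - 3*(3*W + 3*W)))*W = (-3 + (-3 - 18*W))*W = (-6 - 18*W)*W = W*(-6 - 18*W))
(c*j(2))*(-7) = (22*(-6*2*(1 + 3*2)))*(-7) = (22*(-6*2*(1 + 6)))*(-7) = (22*(-6*2*7))*(-7) = (22*(-84))*(-7) = -1848*(-7) = 12936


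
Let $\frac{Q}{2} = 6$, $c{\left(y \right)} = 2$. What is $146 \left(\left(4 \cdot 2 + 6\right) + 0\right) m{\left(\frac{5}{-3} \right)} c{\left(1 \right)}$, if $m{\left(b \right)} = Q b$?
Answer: $-81760$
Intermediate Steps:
$Q = 12$ ($Q = 2 \cdot 6 = 12$)
$m{\left(b \right)} = 12 b$
$146 \left(\left(4 \cdot 2 + 6\right) + 0\right) m{\left(\frac{5}{-3} \right)} c{\left(1 \right)} = 146 \left(\left(4 \cdot 2 + 6\right) + 0\right) 12 \frac{5}{-3} \cdot 2 = 146 \left(\left(8 + 6\right) + 0\right) 12 \cdot 5 \left(- \frac{1}{3}\right) 2 = 146 \left(14 + 0\right) 12 \left(- \frac{5}{3}\right) 2 = 146 \cdot 14 \left(-20\right) 2 = 146 \left(-280\right) 2 = \left(-40880\right) 2 = -81760$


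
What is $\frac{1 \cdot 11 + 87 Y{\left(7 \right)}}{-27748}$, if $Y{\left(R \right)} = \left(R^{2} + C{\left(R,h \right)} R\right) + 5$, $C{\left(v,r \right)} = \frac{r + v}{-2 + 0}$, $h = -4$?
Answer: $- \frac{7591}{55496} \approx -0.13678$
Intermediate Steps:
$C{\left(v,r \right)} = - \frac{r}{2} - \frac{v}{2}$ ($C{\left(v,r \right)} = \frac{r + v}{-2} = \left(r + v\right) \left(- \frac{1}{2}\right) = - \frac{r}{2} - \frac{v}{2}$)
$Y{\left(R \right)} = 5 + R^{2} + R \left(2 - \frac{R}{2}\right)$ ($Y{\left(R \right)} = \left(R^{2} + \left(\left(- \frac{1}{2}\right) \left(-4\right) - \frac{R}{2}\right) R\right) + 5 = \left(R^{2} + \left(2 - \frac{R}{2}\right) R\right) + 5 = \left(R^{2} + R \left(2 - \frac{R}{2}\right)\right) + 5 = 5 + R^{2} + R \left(2 - \frac{R}{2}\right)$)
$\frac{1 \cdot 11 + 87 Y{\left(7 \right)}}{-27748} = \frac{1 \cdot 11 + 87 \left(5 + \frac{7^{2}}{2} + 2 \cdot 7\right)}{-27748} = \left(11 + 87 \left(5 + \frac{1}{2} \cdot 49 + 14\right)\right) \left(- \frac{1}{27748}\right) = \left(11 + 87 \left(5 + \frac{49}{2} + 14\right)\right) \left(- \frac{1}{27748}\right) = \left(11 + 87 \cdot \frac{87}{2}\right) \left(- \frac{1}{27748}\right) = \left(11 + \frac{7569}{2}\right) \left(- \frac{1}{27748}\right) = \frac{7591}{2} \left(- \frac{1}{27748}\right) = - \frac{7591}{55496}$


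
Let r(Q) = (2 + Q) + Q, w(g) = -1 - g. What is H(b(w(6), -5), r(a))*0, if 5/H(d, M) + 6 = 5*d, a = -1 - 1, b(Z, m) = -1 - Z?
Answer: 0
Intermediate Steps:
a = -2
r(Q) = 2 + 2*Q
H(d, M) = 5/(-6 + 5*d)
H(b(w(6), -5), r(a))*0 = (5/(-6 + 5*(-1 - (-1 - 1*6))))*0 = (5/(-6 + 5*(-1 - (-1 - 6))))*0 = (5/(-6 + 5*(-1 - 1*(-7))))*0 = (5/(-6 + 5*(-1 + 7)))*0 = (5/(-6 + 5*6))*0 = (5/(-6 + 30))*0 = (5/24)*0 = 0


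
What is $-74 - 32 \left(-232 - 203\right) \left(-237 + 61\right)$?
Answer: $-2449994$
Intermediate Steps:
$-74 - 32 \left(-232 - 203\right) \left(-237 + 61\right) = -74 - 32 \left(\left(-435\right) \left(-176\right)\right) = -74 - 2449920 = -2449994$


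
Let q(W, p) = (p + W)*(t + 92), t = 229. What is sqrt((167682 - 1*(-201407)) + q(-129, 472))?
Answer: 2*sqrt(119798) ≈ 692.24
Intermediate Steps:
q(W, p) = 321*W + 321*p (q(W, p) = (p + W)*(229 + 92) = (W + p)*321 = 321*W + 321*p)
sqrt((167682 - 1*(-201407)) + q(-129, 472)) = sqrt((167682 - 1*(-201407)) + (321*(-129) + 321*472)) = sqrt((167682 + 201407) + (-41409 + 151512)) = sqrt(369089 + 110103) = sqrt(479192) = 2*sqrt(119798)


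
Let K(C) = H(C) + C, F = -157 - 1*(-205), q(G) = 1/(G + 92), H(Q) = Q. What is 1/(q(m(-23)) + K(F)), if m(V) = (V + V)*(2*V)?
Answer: 2208/211969 ≈ 0.010417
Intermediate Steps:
m(V) = 4*V² (m(V) = (2*V)*(2*V) = 4*V²)
q(G) = 1/(92 + G)
F = 48 (F = -157 + 205 = 48)
K(C) = 2*C (K(C) = C + C = 2*C)
1/(q(m(-23)) + K(F)) = 1/(1/(92 + 4*(-23)²) + 2*48) = 1/(1/(92 + 4*529) + 96) = 1/(1/(92 + 2116) + 96) = 1/(1/2208 + 96) = 1/(211969/2208) = 2208/211969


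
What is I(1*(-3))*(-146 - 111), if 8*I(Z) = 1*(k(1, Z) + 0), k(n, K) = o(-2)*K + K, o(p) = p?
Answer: -771/8 ≈ -96.375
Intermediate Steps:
k(n, K) = -K (k(n, K) = -2*K + K = -K)
I(Z) = -Z/8 (I(Z) = (1*(-Z + 0))/8 = (1*(-Z))/8 = (-Z)/8 = -Z/8)
I(1*(-3))*(-146 - 111) = (-(-3)/8)*(-146 - 111) = -⅛*(-3)*(-257) = (3/8)*(-257) = -771/8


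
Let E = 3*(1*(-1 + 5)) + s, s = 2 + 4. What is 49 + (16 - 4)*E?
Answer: 265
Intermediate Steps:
s = 6
E = 18 (E = 3*(1*(-1 + 5)) + 6 = 3*(1*4) + 6 = 3*4 + 6 = 12 + 6 = 18)
49 + (16 - 4)*E = 49 + (16 - 4)*18 = 49 + 12*18 = 49 + 216 = 265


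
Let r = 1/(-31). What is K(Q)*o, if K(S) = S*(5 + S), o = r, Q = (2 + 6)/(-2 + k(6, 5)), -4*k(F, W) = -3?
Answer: -224/775 ≈ -0.28903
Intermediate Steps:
k(F, W) = ¾ (k(F, W) = -¼*(-3) = ¾)
r = -1/31 ≈ -0.032258
Q = -32/5 (Q = (2 + 6)/(-2 + ¾) = 8/(-5/4) = 8*(-⅘) = -32/5 ≈ -6.4000)
o = -1/31 ≈ -0.032258
K(Q)*o = -32*(5 - 32/5)/5*(-1/31) = -32/5*(-7/5)*(-1/31) = (224/25)*(-1/31) = -224/775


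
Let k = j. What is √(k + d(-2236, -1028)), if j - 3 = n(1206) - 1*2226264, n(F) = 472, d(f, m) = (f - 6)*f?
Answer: √2787323 ≈ 1669.5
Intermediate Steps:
d(f, m) = f*(-6 + f) (d(f, m) = (-6 + f)*f = f*(-6 + f))
j = -2225789 (j = 3 + (472 - 1*2226264) = 3 + (472 - 2226264) = 3 - 2225792 = -2225789)
k = -2225789
√(k + d(-2236, -1028)) = √(-2225789 - 2236*(-6 - 2236)) = √(-2225789 - 2236*(-2242)) = √(-2225789 + 5013112) = √2787323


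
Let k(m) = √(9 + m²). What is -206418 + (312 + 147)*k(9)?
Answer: -206418 + 1377*√10 ≈ -2.0206e+5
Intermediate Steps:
-206418 + (312 + 147)*k(9) = -206418 + (312 + 147)*√(9 + 9²) = -206418 + 459*√(9 + 81) = -206418 + 459*√90 = -206418 + 459*(3*√10) = -206418 + 1377*√10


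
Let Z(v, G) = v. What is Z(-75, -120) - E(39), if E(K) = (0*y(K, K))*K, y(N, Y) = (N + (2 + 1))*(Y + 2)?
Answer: -75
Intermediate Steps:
y(N, Y) = (2 + Y)*(3 + N) (y(N, Y) = (N + 3)*(2 + Y) = (3 + N)*(2 + Y) = (2 + Y)*(3 + N))
E(K) = 0 (E(K) = (0*(6 + 2*K + 3*K + K*K))*K = (0*(6 + 2*K + 3*K + K**2))*K = (0*(6 + K**2 + 5*K))*K = 0*K = 0)
Z(-75, -120) - E(39) = -75 - 1*0 = -75 + 0 = -75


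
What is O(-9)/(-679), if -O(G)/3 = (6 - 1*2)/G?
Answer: -4/2037 ≈ -0.0019637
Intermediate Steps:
O(G) = -12/G (O(G) = -3*(6 - 1*2)/G = -3*(6 - 2)/G = -12/G)
O(-9)/(-679) = -12/(-9)/(-679) = -12*(-⅑)*(-1/679) = (4/3)*(-1/679) = -4/2037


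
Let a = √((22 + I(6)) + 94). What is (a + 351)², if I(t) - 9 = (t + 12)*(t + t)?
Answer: (351 + √341)² ≈ 1.3651e+5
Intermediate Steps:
I(t) = 9 + 2*t*(12 + t) (I(t) = 9 + (t + 12)*(t + t) = 9 + (12 + t)*(2*t) = 9 + 2*t*(12 + t))
a = √341 (a = √((22 + (9 + 2*6² + 24*6)) + 94) = √((22 + (9 + 2*36 + 144)) + 94) = √((22 + (9 + 72 + 144)) + 94) = √((22 + 225) + 94) = √(247 + 94) = √341 ≈ 18.466)
(a + 351)² = (√341 + 351)² = (351 + √341)²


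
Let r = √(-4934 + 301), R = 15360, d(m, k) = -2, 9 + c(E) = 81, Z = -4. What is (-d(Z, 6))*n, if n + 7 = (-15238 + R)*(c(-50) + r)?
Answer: 17554 + 244*I*√4633 ≈ 17554.0 + 16608.0*I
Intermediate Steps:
c(E) = 72 (c(E) = -9 + 81 = 72)
r = I*√4633 (r = √(-4633) = I*√4633 ≈ 68.066*I)
n = 8777 + 122*I*√4633 (n = -7 + (-15238 + 15360)*(72 + I*√4633) = -7 + 122*(72 + I*√4633) = -7 + (8784 + 122*I*√4633) = 8777 + 122*I*√4633 ≈ 8777.0 + 8304.1*I)
(-d(Z, 6))*n = (-1*(-2))*(8777 + 122*I*√4633) = 2*(8777 + 122*I*√4633) = 17554 + 244*I*√4633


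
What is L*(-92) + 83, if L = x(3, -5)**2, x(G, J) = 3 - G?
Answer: 83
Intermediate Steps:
L = 0 (L = (3 - 1*3)**2 = (3 - 3)**2 = 0**2 = 0)
L*(-92) + 83 = 0*(-92) + 83 = 0 + 83 = 83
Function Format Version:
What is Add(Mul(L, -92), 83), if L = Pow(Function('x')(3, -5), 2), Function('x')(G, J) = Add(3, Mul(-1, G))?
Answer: 83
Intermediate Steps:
L = 0 (L = Pow(Add(3, Mul(-1, 3)), 2) = Pow(Add(3, -3), 2) = Pow(0, 2) = 0)
Add(Mul(L, -92), 83) = Add(Mul(0, -92), 83) = Add(0, 83) = 83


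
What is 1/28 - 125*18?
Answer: -62999/28 ≈ -2250.0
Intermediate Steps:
1/28 - 125*18 = 1/28 - 2250 = -62999/28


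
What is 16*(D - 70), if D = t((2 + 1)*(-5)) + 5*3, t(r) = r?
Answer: -1120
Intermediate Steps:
D = 0 (D = (2 + 1)*(-5) + 5*3 = 3*(-5) + 15 = -15 + 15 = 0)
16*(D - 70) = 16*(0 - 70) = 16*(-70) = -1120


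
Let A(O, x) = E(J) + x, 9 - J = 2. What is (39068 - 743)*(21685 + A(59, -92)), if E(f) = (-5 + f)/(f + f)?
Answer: 827557200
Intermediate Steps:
J = 7 (J = 9 - 1*2 = 9 - 2 = 7)
E(f) = (-5 + f)/(2*f) (E(f) = (-5 + f)/((2*f)) = (-5 + f)*(1/(2*f)) = (-5 + f)/(2*f))
A(O, x) = ⅐ + x (A(O, x) = (½)*(-5 + 7)/7 + x = (½)*(⅐)*2 + x = ⅐ + x)
(39068 - 743)*(21685 + A(59, -92)) = (39068 - 743)*(21685 + (⅐ - 92)) = 38325*(21685 - 643/7) = 38325*(151152/7) = 827557200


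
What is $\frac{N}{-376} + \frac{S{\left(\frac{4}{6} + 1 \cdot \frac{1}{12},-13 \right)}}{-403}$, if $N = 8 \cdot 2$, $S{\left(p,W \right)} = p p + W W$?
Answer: $- \frac{140407}{303056} \approx -0.4633$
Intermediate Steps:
$S{\left(p,W \right)} = W^{2} + p^{2}$ ($S{\left(p,W \right)} = p^{2} + W^{2} = W^{2} + p^{2}$)
$N = 16$
$\frac{N}{-376} + \frac{S{\left(\frac{4}{6} + 1 \cdot \frac{1}{12},-13 \right)}}{-403} = \frac{16}{-376} + \frac{\left(-13\right)^{2} + \left(\frac{4}{6} + 1 \cdot \frac{1}{12}\right)^{2}}{-403} = 16 \left(- \frac{1}{376}\right) + \left(169 + \left(4 \cdot \frac{1}{6} + 1 \cdot \frac{1}{12}\right)^{2}\right) \left(- \frac{1}{403}\right) = - \frac{2}{47} + \left(169 + \left(\frac{2}{3} + \frac{1}{12}\right)^{2}\right) \left(- \frac{1}{403}\right) = - \frac{2}{47} + \left(169 + \left(\frac{3}{4}\right)^{2}\right) \left(- \frac{1}{403}\right) = - \frac{2}{47} + \left(169 + \frac{9}{16}\right) \left(- \frac{1}{403}\right) = - \frac{2}{47} + \frac{2713}{16} \left(- \frac{1}{403}\right) = - \frac{2}{47} - \frac{2713}{6448} = - \frac{140407}{303056}$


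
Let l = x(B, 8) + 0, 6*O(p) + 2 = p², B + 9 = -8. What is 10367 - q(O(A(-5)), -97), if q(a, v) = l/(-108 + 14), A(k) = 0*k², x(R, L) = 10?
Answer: 487254/47 ≈ 10367.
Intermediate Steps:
B = -17 (B = -9 - 8 = -17)
A(k) = 0
O(p) = -⅓ + p²/6
l = 10 (l = 10 + 0 = 10)
q(a, v) = -5/47 (q(a, v) = 10/(-108 + 14) = 10/(-94) = 10*(-1/94) = -5/47)
10367 - q(O(A(-5)), -97) = 10367 - 1*(-5/47) = 10367 + 5/47 = 487254/47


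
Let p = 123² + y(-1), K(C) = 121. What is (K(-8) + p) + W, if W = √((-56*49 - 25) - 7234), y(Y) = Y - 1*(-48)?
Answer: 15297 + I*√10003 ≈ 15297.0 + 100.02*I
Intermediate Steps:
y(Y) = 48 + Y (y(Y) = Y + 48 = 48 + Y)
W = I*√10003 (W = √((-2744 - 25) - 7234) = √(-2769 - 7234) = √(-10003) = I*√10003 ≈ 100.02*I)
p = 15176 (p = 123² + (48 - 1) = 15129 + 47 = 15176)
(K(-8) + p) + W = (121 + 15176) + I*√10003 = 15297 + I*√10003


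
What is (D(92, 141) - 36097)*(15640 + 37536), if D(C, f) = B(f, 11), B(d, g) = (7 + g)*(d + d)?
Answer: -1649572696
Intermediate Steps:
B(d, g) = 2*d*(7 + g) (B(d, g) = (7 + g)*(2*d) = 2*d*(7 + g))
D(C, f) = 36*f (D(C, f) = 2*f*(7 + 11) = 2*f*18 = 36*f)
(D(92, 141) - 36097)*(15640 + 37536) = (36*141 - 36097)*(15640 + 37536) = (5076 - 36097)*53176 = -31021*53176 = -1649572696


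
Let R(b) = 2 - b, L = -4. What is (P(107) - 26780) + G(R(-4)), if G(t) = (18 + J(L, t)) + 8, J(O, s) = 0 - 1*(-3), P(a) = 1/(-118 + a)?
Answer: -294262/11 ≈ -26751.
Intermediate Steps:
J(O, s) = 3 (J(O, s) = 0 + 3 = 3)
G(t) = 29 (G(t) = (18 + 3) + 8 = 21 + 8 = 29)
(P(107) - 26780) + G(R(-4)) = (1/(-118 + 107) - 26780) + 29 = (1/(-11) - 26780) + 29 = (-1/11 - 26780) + 29 = -294581/11 + 29 = -294262/11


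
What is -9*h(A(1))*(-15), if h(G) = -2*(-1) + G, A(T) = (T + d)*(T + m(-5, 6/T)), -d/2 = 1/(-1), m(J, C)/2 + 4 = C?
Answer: 2295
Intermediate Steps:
m(J, C) = -8 + 2*C
d = 2 (d = -2/(-1) = -2*(-1) = 2)
A(T) = (2 + T)*(-8 + T + 12/T) (A(T) = (T + 2)*(T + (-8 + 2*(6/T))) = (2 + T)*(T + (-8 + 12/T)) = (2 + T)*(-8 + T + 12/T))
h(G) = 2 + G
-9*h(A(1))*(-15) = -9*(2 + (-4 + 1² - 6*1 + 24/1))*(-15) = -9*(2 + (-4 + 1 - 6 + 24*1))*(-15) = -9*(2 + (-4 + 1 - 6 + 24))*(-15) = -9*(2 + 15)*(-15) = -9*17*(-15) = -153*(-15) = 2295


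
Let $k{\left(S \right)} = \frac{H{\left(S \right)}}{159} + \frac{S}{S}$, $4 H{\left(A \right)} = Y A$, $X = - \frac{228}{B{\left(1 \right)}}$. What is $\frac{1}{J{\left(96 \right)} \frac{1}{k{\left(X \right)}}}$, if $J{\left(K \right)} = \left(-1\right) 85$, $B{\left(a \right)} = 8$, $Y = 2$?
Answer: $- \frac{193}{18020} \approx -0.01071$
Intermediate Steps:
$J{\left(K \right)} = -85$
$X = - \frac{57}{2}$ ($X = - \frac{228}{8} = \left(-228\right) \frac{1}{8} = - \frac{57}{2} \approx -28.5$)
$H{\left(A \right)} = \frac{A}{2}$ ($H{\left(A \right)} = \frac{2 A}{4} = \frac{A}{2}$)
$k{\left(S \right)} = 1 + \frac{S}{318}$ ($k{\left(S \right)} = \frac{\frac{1}{2} S}{159} + \frac{S}{S} = \frac{S}{2} \cdot \frac{1}{159} + 1 = \frac{S}{318} + 1 = 1 + \frac{S}{318}$)
$\frac{1}{J{\left(96 \right)} \frac{1}{k{\left(X \right)}}} = \frac{1}{\left(-85\right) \frac{1}{1 + \frac{1}{318} \left(- \frac{57}{2}\right)}} = \frac{1}{\left(-85\right) \frac{1}{1 - \frac{19}{212}}} = \frac{1}{\left(-85\right) \frac{1}{\frac{193}{212}}} = \frac{1}{\left(-85\right) \frac{212}{193}} = \frac{1}{- \frac{18020}{193}} = - \frac{193}{18020}$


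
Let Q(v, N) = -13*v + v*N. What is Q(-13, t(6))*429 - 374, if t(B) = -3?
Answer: 88858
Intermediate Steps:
Q(v, N) = -13*v + N*v
Q(-13, t(6))*429 - 374 = -13*(-13 - 3)*429 - 374 = -13*(-16)*429 - 374 = 208*429 - 374 = 89232 - 374 = 88858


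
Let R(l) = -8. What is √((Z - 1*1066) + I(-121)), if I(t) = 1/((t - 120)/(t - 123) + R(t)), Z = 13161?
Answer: √35407949011/1711 ≈ 109.98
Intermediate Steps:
I(t) = 1/(-8 + (-120 + t)/(-123 + t)) (I(t) = 1/((t - 120)/(t - 123) - 8) = 1/((-120 + t)/(-123 + t) - 8) = 1/(-8 + (-120 + t)/(-123 + t)))
√((Z - 1*1066) + I(-121)) = √((13161 - 1*1066) + (-123 - 121)/(864 - 7*(-121))) = √((13161 - 1066) - 244/(864 + 847)) = √(12095 - 244/1711) = √(20694301/1711) = √35407949011/1711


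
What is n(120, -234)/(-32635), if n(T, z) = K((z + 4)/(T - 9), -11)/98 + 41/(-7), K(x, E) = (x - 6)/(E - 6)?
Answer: 77303/431075715 ≈ 0.00017933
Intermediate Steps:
K(x, E) = (-6 + x)/(-6 + E)
n(T, z) = -4876/833 - (4 + z)/(1666*(-9 + T)) (n(T, z) = ((-6 + (z + 4)/(T - 9))/(-6 - 11))/98 + 41/(-7) = ((-6 + (4 + z)/(-9 + T))/(-17))*(1/98) + 41*(-⅐) = -(-6 + (4 + z)/(-9 + T))/17*(1/98) - 41/7 = (6/17 - (4 + z)/(17*(-9 + T)))*(1/98) - 41/7 = (3/833 - (4 + z)/(1666*(-9 + T))) - 41/7 = -4876/833 - (4 + z)/(1666*(-9 + T)))
n(120, -234)/(-32635) = ((87764 - 1*(-234) - 9752*120)/(1666*(-9 + 120)))/(-32635) = ((1/1666)*(87764 + 234 - 1170240)/111)*(-1/32635) = ((1/1666)*(1/111)*(-1082242))*(-1/32635) = -77303/13209*(-1/32635) = 77303/431075715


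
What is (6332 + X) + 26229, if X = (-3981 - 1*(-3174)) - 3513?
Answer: 28241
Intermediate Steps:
X = -4320 (X = (-3981 + 3174) - 3513 = -807 - 3513 = -4320)
(6332 + X) + 26229 = (6332 - 4320) + 26229 = 2012 + 26229 = 28241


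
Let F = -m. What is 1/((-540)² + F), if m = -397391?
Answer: 1/688991 ≈ 1.4514e-6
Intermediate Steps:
F = 397391 (F = -1*(-397391) = 397391)
1/((-540)² + F) = 1/((-540)² + 397391) = 1/(291600 + 397391) = 1/688991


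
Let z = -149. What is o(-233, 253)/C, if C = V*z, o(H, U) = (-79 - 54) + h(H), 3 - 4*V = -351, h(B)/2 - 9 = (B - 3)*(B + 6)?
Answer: -214058/26373 ≈ -8.1166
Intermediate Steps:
h(B) = 18 + 2*(-3 + B)*(6 + B) (h(B) = 18 + 2*((B - 3)*(B + 6)) = 18 + 2*((-3 + B)*(6 + B)) = 18 + 2*(-3 + B)*(6 + B))
V = 177/2 (V = ¾ - ¼*(-351) = ¾ + 351/4 = 177/2 ≈ 88.500)
o(H, U) = -151 + 2*H² + 6*H (o(H, U) = (-79 - 54) + (-18 + 2*H² + 6*H) = -133 + (-18 + 2*H² + 6*H) = -151 + 2*H² + 6*H)
C = -26373/2 (C = (177/2)*(-149) = -26373/2 ≈ -13187.)
o(-233, 253)/C = (-151 + 2*(-233)² + 6*(-233))/(-26373/2) = (-151 + 2*54289 - 1398)*(-2/26373) = (-151 + 108578 - 1398)*(-2/26373) = 107029*(-2/26373) = -214058/26373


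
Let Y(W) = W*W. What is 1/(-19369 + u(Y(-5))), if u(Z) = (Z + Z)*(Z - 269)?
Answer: -1/31569 ≈ -3.1677e-5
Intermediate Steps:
Y(W) = W²
u(Z) = 2*Z*(-269 + Z) (u(Z) = (2*Z)*(-269 + Z) = 2*Z*(-269 + Z))
1/(-19369 + u(Y(-5))) = 1/(-19369 + 2*(-5)²*(-269 + (-5)²)) = 1/(-19369 + 2*25*(-269 + 25)) = 1/(-19369 + 2*25*(-244)) = 1/(-19369 - 12200) = 1/(-31569) = -1/31569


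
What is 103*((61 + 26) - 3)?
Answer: 8652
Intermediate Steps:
103*((61 + 26) - 3) = 103*(87 - 3) = 103*84 = 8652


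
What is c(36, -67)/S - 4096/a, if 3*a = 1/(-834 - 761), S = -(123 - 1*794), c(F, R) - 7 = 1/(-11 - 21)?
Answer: 420837458143/21472 ≈ 1.9599e+7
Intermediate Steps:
c(F, R) = 223/32 (c(F, R) = 7 + 1/(-11 - 21) = 7 + 1/(-32) = 7 - 1/32 = 223/32)
S = 671 (S = -(123 - 794) = -1*(-671) = 671)
a = -1/4785 (a = 1/(3*(-834 - 761)) = (1/3)/(-1595) = (1/3)*(-1/1595) = -1/4785 ≈ -0.00020899)
c(36, -67)/S - 4096/a = (223/32)/671 - 4096/(-1/4785) = (223/32)*(1/671) - 4096*(-4785) = 223/21472 + 19599360 = 420837458143/21472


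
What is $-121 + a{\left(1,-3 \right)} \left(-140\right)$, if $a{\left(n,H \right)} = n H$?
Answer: $299$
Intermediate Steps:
$a{\left(n,H \right)} = H n$
$-121 + a{\left(1,-3 \right)} \left(-140\right) = -121 + \left(-3\right) 1 \left(-140\right) = -121 - -420 = -121 + 420 = 299$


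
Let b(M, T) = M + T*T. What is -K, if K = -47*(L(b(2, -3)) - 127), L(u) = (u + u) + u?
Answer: -4418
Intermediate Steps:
b(M, T) = M + T²
L(u) = 3*u (L(u) = 2*u + u = 3*u)
K = 4418 (K = -47*(3*(2 + (-3)²) - 127) = -47*(3*(2 + 9) - 127) = -47*(3*11 - 127) = -47*(33 - 127) = -47*(-94) = 4418)
-K = -1*4418 = -4418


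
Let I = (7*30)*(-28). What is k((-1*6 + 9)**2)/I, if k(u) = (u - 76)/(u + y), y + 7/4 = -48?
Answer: -67/239610 ≈ -0.00027962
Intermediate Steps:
y = -199/4 (y = -7/4 - 48 = -199/4 ≈ -49.750)
k(u) = (-76 + u)/(-199/4 + u) (k(u) = (u - 76)/(u - 199/4) = (-76 + u)/(-199/4 + u))
I = -5880 (I = 210*(-28) = -5880)
k((-1*6 + 9)**2)/I = (4*(-76 + (-1*6 + 9)**2)/(-199 + 4*(-1*6 + 9)**2))/(-5880) = (4*(-76 + (-6 + 9)**2)/(-199 + 4*(-6 + 9)**2))*(-1/5880) = (4*(-76 + 3**2)/(-199 + 4*3**2))*(-1/5880) = (4*(-76 + 9)/(-199 + 4*9))*(-1/5880) = (4*(-67)/(-199 + 36))*(-1/5880) = (4*(-67)/(-163))*(-1/5880) = (4*(-1/163)*(-67))*(-1/5880) = (268/163)*(-1/5880) = -67/239610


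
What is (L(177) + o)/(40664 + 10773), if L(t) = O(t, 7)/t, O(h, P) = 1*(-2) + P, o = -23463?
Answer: -4152946/9104349 ≈ -0.45615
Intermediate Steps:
O(h, P) = -2 + P
L(t) = 5/t (L(t) = (-2 + 7)/t = 5/t)
(L(177) + o)/(40664 + 10773) = (5/177 - 23463)/(40664 + 10773) = (5*(1/177) - 23463)/51437 = (5/177 - 23463)*(1/51437) = -4152946/177*1/51437 = -4152946/9104349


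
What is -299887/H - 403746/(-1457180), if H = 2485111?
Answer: 283182143573/1810627023490 ≈ 0.15640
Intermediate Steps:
-299887/H - 403746/(-1457180) = -299887/2485111 - 403746/(-1457180) = -299887*1/2485111 - 403746*(-1/1457180) = -299887/2485111 + 201873/728590 = 283182143573/1810627023490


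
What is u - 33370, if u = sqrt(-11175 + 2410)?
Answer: -33370 + I*sqrt(8765) ≈ -33370.0 + 93.622*I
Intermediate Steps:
u = I*sqrt(8765) (u = sqrt(-8765) = I*sqrt(8765) ≈ 93.622*I)
u - 33370 = I*sqrt(8765) - 33370 = -33370 + I*sqrt(8765)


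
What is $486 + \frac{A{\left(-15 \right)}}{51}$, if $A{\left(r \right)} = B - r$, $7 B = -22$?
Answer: $\frac{173585}{357} \approx 486.23$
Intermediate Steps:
$B = - \frac{22}{7}$ ($B = \frac{1}{7} \left(-22\right) = - \frac{22}{7} \approx -3.1429$)
$A{\left(r \right)} = - \frac{22}{7} - r$
$486 + \frac{A{\left(-15 \right)}}{51} = 486 + \frac{- \frac{22}{7} - -15}{51} = 486 + \frac{- \frac{22}{7} + 15}{51} = 486 + \frac{1}{51} \cdot \frac{83}{7} = 486 + \frac{83}{357} = \frac{173585}{357}$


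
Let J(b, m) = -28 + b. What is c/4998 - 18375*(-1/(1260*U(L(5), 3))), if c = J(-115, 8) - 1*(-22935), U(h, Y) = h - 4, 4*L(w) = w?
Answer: -2917/3927 ≈ -0.74281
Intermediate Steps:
L(w) = w/4
U(h, Y) = -4 + h
c = 22792 (c = (-28 - 115) - 1*(-22935) = -143 + 22935 = 22792)
c/4998 - 18375*(-1/(1260*U(L(5), 3))) = 22792/4998 - 18375*(-1/(1260*(-4 + (1/4)*5))) = 22792*(1/4998) - 18375*(-1/(1260*(-4 + 5/4))) = 1628/357 - 18375/(-11/4*36*(-35)) = 1628/357 - 18375/((-99*(-35))) = 1628/357 - 18375/3465 = 1628/357 - 18375*1/3465 = 1628/357 - 175/33 = -2917/3927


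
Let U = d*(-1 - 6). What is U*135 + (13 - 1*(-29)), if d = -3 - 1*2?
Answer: 4767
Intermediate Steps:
d = -5 (d = -3 - 2 = -5)
U = 35 (U = -5*(-1 - 6) = -5*(-7) = 35)
U*135 + (13 - 1*(-29)) = 35*135 + (13 - 1*(-29)) = 4725 + (13 + 29) = 4725 + 42 = 4767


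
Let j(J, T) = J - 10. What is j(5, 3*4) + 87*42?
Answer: 3649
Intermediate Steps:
j(J, T) = -10 + J
j(5, 3*4) + 87*42 = (-10 + 5) + 87*42 = -5 + 3654 = 3649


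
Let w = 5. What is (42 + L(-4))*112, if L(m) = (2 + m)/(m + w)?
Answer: 4480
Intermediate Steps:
L(m) = (2 + m)/(5 + m) (L(m) = (2 + m)/(m + 5) = (2 + m)/(5 + m))
(42 + L(-4))*112 = (42 + (2 - 4)/(5 - 4))*112 = (42 - 2/1)*112 = (42 + 1*(-2))*112 = (42 - 2)*112 = 40*112 = 4480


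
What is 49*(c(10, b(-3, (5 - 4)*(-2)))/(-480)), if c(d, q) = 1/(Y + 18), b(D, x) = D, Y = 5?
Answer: -49/11040 ≈ -0.0044384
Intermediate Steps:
c(d, q) = 1/23 (c(d, q) = 1/(5 + 18) = 1/23)
49*(c(10, b(-3, (5 - 4)*(-2)))/(-480)) = 49*((1/23)/(-480)) = 49*((1/23)*(-1/480)) = 49*(-1/11040) = -49/11040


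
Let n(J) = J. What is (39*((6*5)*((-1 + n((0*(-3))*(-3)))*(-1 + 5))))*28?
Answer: -131040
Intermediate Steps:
(39*((6*5)*((-1 + n((0*(-3))*(-3)))*(-1 + 5))))*28 = (39*((6*5)*((-1 + (0*(-3))*(-3))*(-1 + 5))))*28 = (39*(30*((-1 + 0*(-3))*4)))*28 = (39*(30*((-1 + 0)*4)))*28 = (39*(30*(-1*4)))*28 = (39*(30*(-4)))*28 = (39*(-120))*28 = -4680*28 = -131040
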